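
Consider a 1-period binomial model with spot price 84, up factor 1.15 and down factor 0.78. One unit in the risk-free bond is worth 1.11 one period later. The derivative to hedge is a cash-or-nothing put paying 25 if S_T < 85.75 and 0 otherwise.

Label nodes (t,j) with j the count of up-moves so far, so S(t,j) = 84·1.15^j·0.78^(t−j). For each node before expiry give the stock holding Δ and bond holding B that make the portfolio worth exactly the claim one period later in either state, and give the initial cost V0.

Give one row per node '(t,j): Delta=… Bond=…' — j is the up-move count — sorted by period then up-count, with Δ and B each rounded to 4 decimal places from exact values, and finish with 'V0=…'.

(0,0): Delta=-0.8044 Bond=70.0024
V0=2.4349

No-arbitrage ⇒ martingale measure with p* = (R−d)/(u−d) = 0.8919.
At expiry t=1: V(1,0)=25.0000, V(1,1)=0.0000
  t=0,j=0: stock 84.0000 → up 96.6000 (V=0.0000), down 65.5200 (V=25.0000). Price 2.4349; hedge Δ=-0.8044, bond B=70.0024.
The time-0 hedge costs 2.4349, which is the no-arbitrage price.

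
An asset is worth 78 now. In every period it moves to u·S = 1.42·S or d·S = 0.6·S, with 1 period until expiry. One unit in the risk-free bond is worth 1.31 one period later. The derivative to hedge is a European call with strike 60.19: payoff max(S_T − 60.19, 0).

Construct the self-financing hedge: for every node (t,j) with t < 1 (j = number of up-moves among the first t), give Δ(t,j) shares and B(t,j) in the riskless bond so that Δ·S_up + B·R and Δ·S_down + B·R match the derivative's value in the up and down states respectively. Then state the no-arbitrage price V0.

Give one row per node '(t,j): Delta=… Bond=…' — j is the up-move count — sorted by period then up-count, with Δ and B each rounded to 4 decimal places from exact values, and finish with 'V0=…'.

(0,0): Delta=0.7907 Bond=-28.2461
V0=33.4246

No-arbitrage ⇒ martingale measure with p* = (R−d)/(u−d) = 0.8659.
Terminal payoffs: V(1,0)=0.0000, V(1,1)=50.5700
  t=0,j=0: stock 78.0000 → up 110.7600 (V=50.5700), down 46.8000 (V=0.0000). Price 33.4246; hedge Δ=0.7907, bond B=-28.2461.
Each (Δ,B) replicates both successor values, so the strategy is self-financing and V0 is arbitrage-free.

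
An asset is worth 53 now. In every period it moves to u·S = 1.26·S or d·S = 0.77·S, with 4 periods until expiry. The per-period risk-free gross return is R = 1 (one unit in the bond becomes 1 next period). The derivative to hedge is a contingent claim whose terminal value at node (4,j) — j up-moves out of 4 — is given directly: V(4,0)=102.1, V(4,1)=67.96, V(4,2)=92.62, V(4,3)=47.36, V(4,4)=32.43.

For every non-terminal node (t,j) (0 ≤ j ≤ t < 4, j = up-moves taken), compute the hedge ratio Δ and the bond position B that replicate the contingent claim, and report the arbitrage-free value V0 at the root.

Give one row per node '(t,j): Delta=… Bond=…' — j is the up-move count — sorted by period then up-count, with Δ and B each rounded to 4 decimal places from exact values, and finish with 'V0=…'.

Under the risk-neutral measure, an up-move has probability p* = (R−d)/(u−d) = 0.4694 and values discount at R = 1.
Payoff layer (t=4): V(4,0)=102.1000, V(4,1)=67.9600, V(4,2)=92.6200, V(4,3)=47.3600, V(4,4)=32.4300
  t=3,j=0: stock 24.1962 → up 30.4873 (V=67.9600), down 18.6311 (V=102.1000). Price 86.0751; hedge Δ=-2.8795, bond B=155.7486.
  t=3,j=1: stock 39.5939 → up 49.8883 (V=92.6200), down 30.4873 (V=67.9600). Price 79.5351; hedge Δ=1.2711, bond B=29.2086.
  t=3,j=2: stock 64.7900 → up 81.6353 (V=47.3600), down 49.8883 (V=92.6200). Price 71.3755; hedge Δ=-1.4256, bond B=163.7429.
  t=3,j=3: stock 106.0199 → up 133.5851 (V=32.4300), down 81.6353 (V=47.3600). Price 40.3520; hedge Δ=-0.2874, bond B=70.8214.
  t=2,j=0: stock 31.4237 → up 39.5939 (V=79.5351), down 24.1962 (V=86.0751). Price 83.0053; hedge Δ=-0.4247, bond B=96.3522.
  t=2,j=1: stock 51.4206 → up 64.7900 (V=71.3755), down 39.5939 (V=79.5351). Price 75.7051; hedge Δ=-0.3238, bond B=92.3573.
  t=2,j=2: stock 84.1428 → up 106.0199 (V=40.3520), down 64.7900 (V=71.3755). Price 56.8135; hedge Δ=-0.7524, bond B=120.1267.
  t=1,j=0: stock 40.8100 → up 51.4206 (V=75.7051), down 31.4237 (V=83.0053). Price 79.5787; hedge Δ=-0.3651, bond B=94.4771.
  t=1,j=1: stock 66.7800 → up 84.1428 (V=56.8135), down 51.4206 (V=75.7051). Price 66.8376; hedge Δ=-0.5773, bond B=105.3919.
  t=0,j=0: stock 53.0000 → up 66.7800 (V=66.8376), down 40.8100 (V=79.5787). Price 73.5982; hedge Δ=-0.4906, bond B=99.6004.
Each (Δ,B) replicates both successor values, so the strategy is self-financing and V0 is arbitrage-free.

(0,0): Delta=-0.4906 Bond=99.6004
(1,0): Delta=-0.3651 Bond=94.4771
(1,1): Delta=-0.5773 Bond=105.3919
(2,0): Delta=-0.4247 Bond=96.3522
(2,1): Delta=-0.3238 Bond=92.3573
(2,2): Delta=-0.7524 Bond=120.1267
(3,0): Delta=-2.8795 Bond=155.7486
(3,1): Delta=1.2711 Bond=29.2086
(3,2): Delta=-1.4256 Bond=163.7429
(3,3): Delta=-0.2874 Bond=70.8214
V0=73.5982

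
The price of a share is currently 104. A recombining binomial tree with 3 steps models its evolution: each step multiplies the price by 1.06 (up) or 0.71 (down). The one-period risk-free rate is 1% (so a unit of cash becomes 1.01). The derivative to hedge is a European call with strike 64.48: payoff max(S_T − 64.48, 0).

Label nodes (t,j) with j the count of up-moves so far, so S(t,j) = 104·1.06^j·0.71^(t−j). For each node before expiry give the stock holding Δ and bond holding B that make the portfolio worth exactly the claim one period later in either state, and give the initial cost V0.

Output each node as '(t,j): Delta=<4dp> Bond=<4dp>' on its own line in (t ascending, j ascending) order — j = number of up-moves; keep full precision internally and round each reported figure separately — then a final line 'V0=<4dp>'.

Risk-neutral probability p* = (R−d)/(u−d) = (1.01−0.71)/(1.06−0.71) = 0.8571.
At expiry t=3: V(3,0)=0.0000, V(3,1)=0.0000, V(3,2)=18.4866, V(3,3)=59.3857
  t=2,j=0: stock 52.4264 → up 55.5720 (V=0.0000), down 37.2227 (V=0.0000). Price 0.0000; hedge Δ=0.0000, bond B=0.0000.
  t=2,j=1: stock 78.2704 → up 82.9666 (V=18.4866), down 55.5720 (V=0.0000). Price 15.6888; hedge Δ=0.6748, bond B=-37.1301.
  t=2,j=2: stock 116.8544 → up 123.8657 (V=59.3857), down 82.9666 (V=18.4866). Price 53.0128; hedge Δ=1.0000, bond B=-63.8416.
  t=1,j=0: stock 73.8400 → up 78.2704 (V=15.6888), down 52.4264 (V=0.0000). Price 13.3144; hedge Δ=0.6071, bond B=-31.5107.
  t=1,j=1: stock 110.2400 → up 116.8544 (V=53.0128), down 78.2704 (V=15.6888). Price 47.2087; hedge Δ=0.9673, bond B=-59.4313.
  t=0,j=0: stock 104.0000 → up 110.2400 (V=47.2087), down 73.8400 (V=13.3144). Price 41.9472; hedge Δ=0.9312, bond B=-54.8938.
Each (Δ,B) replicates both successor values, so the strategy is self-financing and V0 is arbitrage-free.

(0,0): Delta=0.9312 Bond=-54.8938
(1,0): Delta=0.6071 Bond=-31.5107
(1,1): Delta=0.9673 Bond=-59.4313
(2,0): Delta=0.0000 Bond=0.0000
(2,1): Delta=0.6748 Bond=-37.1301
(2,2): Delta=1.0000 Bond=-63.8416
V0=41.9472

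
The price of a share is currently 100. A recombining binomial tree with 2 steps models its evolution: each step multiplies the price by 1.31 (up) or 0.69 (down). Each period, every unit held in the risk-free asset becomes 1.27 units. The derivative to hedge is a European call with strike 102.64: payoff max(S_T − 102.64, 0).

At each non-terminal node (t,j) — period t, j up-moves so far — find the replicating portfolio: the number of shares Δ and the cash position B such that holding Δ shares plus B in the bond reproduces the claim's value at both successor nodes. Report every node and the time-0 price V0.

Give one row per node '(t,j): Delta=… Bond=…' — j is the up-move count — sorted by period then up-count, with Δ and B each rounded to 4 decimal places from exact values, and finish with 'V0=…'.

The replicating-portfolio and risk-neutral prices coincide; use p* = (1.27−0.69)/(1.31−0.69) = 0.9355 for the latter.
At expiry t=2: V(2,0)=0.0000, V(2,1)=0.0000, V(2,2)=68.9700
(1,0): S=69.0000. Δ = (V_up−V_dn)/(S_up−S_dn) = (0.0000−0.0000)/(90.3900−47.6100) = 0.0000. V = [p*·0.0000 + (1−p*)·0.0000]/1.27 = 0.0000. B = V − Δ·S = 0.0000.
(1,1): S=131.0000. Δ = (V_up−V_dn)/(S_up−S_dn) = (68.9700−0.0000)/(171.6100−90.3900) = 0.8492. V = [p*·68.9700 + (1−p*)·0.0000]/1.27 = 50.8034. B = V − Δ·S = -60.4385.
(0,0): S=100.0000. Δ = (V_up−V_dn)/(S_up−S_dn) = (50.8034−0.0000)/(131.0000−69.0000) = 0.8194. V = [p*·50.8034 + (1−p*)·0.0000]/1.27 = 37.4219. B = V − Δ·S = -44.5191.
Check: Δ(0,0)·S0 + B(0,0) = 37.4219 = V0.

(0,0): Delta=0.8194 Bond=-44.5191
(1,0): Delta=0.0000 Bond=0.0000
(1,1): Delta=0.8492 Bond=-60.4385
V0=37.4219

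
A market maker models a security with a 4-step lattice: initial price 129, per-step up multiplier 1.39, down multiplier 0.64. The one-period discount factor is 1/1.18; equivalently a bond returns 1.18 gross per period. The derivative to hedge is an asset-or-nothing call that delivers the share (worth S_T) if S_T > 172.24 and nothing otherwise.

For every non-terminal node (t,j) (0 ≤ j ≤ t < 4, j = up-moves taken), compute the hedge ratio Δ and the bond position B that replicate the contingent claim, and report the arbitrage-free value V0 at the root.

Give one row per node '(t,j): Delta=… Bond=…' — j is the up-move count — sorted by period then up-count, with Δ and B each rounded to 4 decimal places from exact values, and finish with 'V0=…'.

Risk-neutral probability p* = (R−d)/(u−d) = (1.18−0.64)/(1.39−0.64) = 0.7200.
At expiry t=4: V(4,0)=0.0000, V(4,1)=0.0000, V(4,2)=0.0000, V(4,3)=221.7247, V(4,4)=481.5583
  t=3,j=0: stock 33.8166 → up 47.0050 (V=0.0000), down 21.6426 (V=0.0000). Price 0.0000; hedge Δ=0.0000, bond B=0.0000.
  t=3,j=1: stock 73.4454 → up 102.0891 (V=0.0000), down 47.0050 (V=0.0000). Price 0.0000; hedge Δ=0.0000, bond B=0.0000.
  t=3,j=2: stock 159.5142 → up 221.7247 (V=221.7247), down 102.0891 (V=0.0000). Price 135.2897; hedge Δ=1.8533, bond B=-160.3433.
  t=3,j=3: stock 346.4449 → up 481.5583 (V=481.5583), down 221.7247 (V=221.7247). Price 346.4449; hedge Δ=1.0000, bond B=0.0000.
  t=2,j=0: stock 52.8384 → up 73.4454 (V=0.0000), down 33.8166 (V=0.0000). Price 0.0000; hedge Δ=0.0000, bond B=0.0000.
  t=2,j=1: stock 114.7584 → up 159.5142 (V=135.2897), down 73.4454 (V=0.0000). Price 82.5496; hedge Δ=1.5719, bond B=-97.8366.
  t=2,j=2: stock 249.2409 → up 346.4449 (V=346.4449), down 159.5142 (V=135.2897). Price 243.4927; hedge Δ=1.1296, bond B=-38.0476.
  t=1,j=0: stock 82.5600 → up 114.7584 (V=82.5496), down 52.8384 (V=0.0000). Price 50.3693; hedge Δ=1.3332, bond B=-59.6969.
  t=1,j=1: stock 179.3100 → up 249.2409 (V=243.4927), down 114.7584 (V=82.5496). Price 168.1599; hedge Δ=1.1968, bond B=-46.4309.
  t=0,j=0: stock 129.0000 → up 179.3100 (V=168.1599), down 82.5600 (V=50.3693). Price 114.5580; hedge Δ=1.2175, bond B=-42.4961.
Each (Δ,B) replicates both successor values, so the strategy is self-financing and V0 is arbitrage-free.

(0,0): Delta=1.2175 Bond=-42.4961
(1,0): Delta=1.3332 Bond=-59.6969
(1,1): Delta=1.1968 Bond=-46.4309
(2,0): Delta=0.0000 Bond=0.0000
(2,1): Delta=1.5719 Bond=-97.8366
(2,2): Delta=1.1296 Bond=-38.0476
(3,0): Delta=0.0000 Bond=0.0000
(3,1): Delta=0.0000 Bond=0.0000
(3,2): Delta=1.8533 Bond=-160.3433
(3,3): Delta=1.0000 Bond=0.0000
V0=114.5580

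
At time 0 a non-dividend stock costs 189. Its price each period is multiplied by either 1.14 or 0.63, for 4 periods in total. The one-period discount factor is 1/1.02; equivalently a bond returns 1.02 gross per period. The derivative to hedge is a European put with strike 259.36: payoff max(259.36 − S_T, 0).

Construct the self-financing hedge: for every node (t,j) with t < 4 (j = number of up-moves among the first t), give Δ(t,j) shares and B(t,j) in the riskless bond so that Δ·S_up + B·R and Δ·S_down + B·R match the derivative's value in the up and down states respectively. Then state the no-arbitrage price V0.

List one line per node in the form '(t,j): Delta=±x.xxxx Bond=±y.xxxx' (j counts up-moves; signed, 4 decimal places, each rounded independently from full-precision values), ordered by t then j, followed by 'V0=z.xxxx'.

The replicating-portfolio and risk-neutral prices coincide; use p* = (1.02−0.63)/(1.14−0.63) = 0.7647 for the latter.
Terminal values V(4,·): V(4,0)=229.5869, V(4,1)=205.4849, V(4,2)=161.8717, V(4,3)=82.9526, V(4,4)=0.0000
Node (3,0) S=47.2589: V=(p*·205.4849+(1−p*)·229.5869)/1.02=207.0156; Δ=(205.4849−229.5869)/(53.8751−29.7731)=-1.0000; B=V−Δ·S=254.2745
Node (3,1) S=85.5161: V=(p*·161.8717+(1−p*)·205.4849)/1.02=168.7584; Δ=(161.8717−205.4849)/(97.4883−53.8751)=-1.0000; B=V−Δ·S=254.2745
Node (3,2) S=154.7434: V=(p*·82.9526+(1−p*)·161.8717)/1.02=99.5311; Δ=(82.9526−161.8717)/(176.4074−97.4883)=-1.0000; B=V−Δ·S=254.2745
Node (3,3) S=280.0118: V=(p*·0.0000+(1−p*)·82.9526)/1.02=19.1355; Δ=(0.0000−82.9526)/(319.2135−176.4074)=-0.5809; B=V−Δ·S=181.7876
Node (2,0) S=75.0141: V=(p*·168.7584+(1−p*)·207.0156)/1.02=174.2746; Δ=(168.7584−207.0156)/(85.5161−47.2589)=-1.0000; B=V−Δ·S=249.2887
Node (2,1) S=135.7398: V=(p*·99.5311+(1−p*)·168.7584)/1.02=113.5489; Δ=(99.5311−168.7584)/(154.7434−85.5161)=-1.0000; B=V−Δ·S=249.2887
Node (2,2) S=245.6244: V=(p*·19.1355+(1−p*)·99.5311)/1.02=37.3060; Δ=(19.1355−99.5311)/(280.0118−154.7434)=-0.6418; B=V−Δ·S=194.9445
Node (1,0) S=119.0700: V=(p*·113.5489+(1−p*)·174.2746)/1.02=125.3307; Δ=(113.5489−174.2746)/(135.7398−75.0141)=-1.0000; B=V−Δ·S=244.4007
Node (1,1) S=215.4600: V=(p*·37.3060+(1−p*)·113.5489)/1.02=54.1623; Δ=(37.3060−113.5489)/(245.6244−135.7398)=-0.6938; B=V−Δ·S=203.6582
Node (0,0) S=189.0000: V=(p*·54.1623+(1−p*)·125.3307)/1.02=69.5175; Δ=(54.1623−125.3307)/(215.4600−119.0700)=-0.7383; B=V−Δ·S=209.0634
The time-0 hedge costs 69.5175, which is the no-arbitrage price.

(0,0): Delta=-0.7383 Bond=209.0634
(1,0): Delta=-1.0000 Bond=244.4007
(1,1): Delta=-0.6938 Bond=203.6582
(2,0): Delta=-1.0000 Bond=249.2887
(2,1): Delta=-1.0000 Bond=249.2887
(2,2): Delta=-0.6418 Bond=194.9445
(3,0): Delta=-1.0000 Bond=254.2745
(3,1): Delta=-1.0000 Bond=254.2745
(3,2): Delta=-1.0000 Bond=254.2745
(3,3): Delta=-0.5809 Bond=181.7876
V0=69.5175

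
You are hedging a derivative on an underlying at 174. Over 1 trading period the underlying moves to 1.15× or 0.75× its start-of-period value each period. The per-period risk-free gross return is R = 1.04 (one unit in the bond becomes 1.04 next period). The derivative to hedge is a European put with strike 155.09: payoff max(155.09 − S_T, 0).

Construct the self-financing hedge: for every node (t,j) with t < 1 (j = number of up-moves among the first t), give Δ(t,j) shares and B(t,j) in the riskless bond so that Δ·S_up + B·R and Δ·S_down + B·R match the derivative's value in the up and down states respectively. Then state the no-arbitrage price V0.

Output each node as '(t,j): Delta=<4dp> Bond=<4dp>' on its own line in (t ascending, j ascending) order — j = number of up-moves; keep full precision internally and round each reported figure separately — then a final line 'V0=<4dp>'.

(0,0): Delta=-0.3533 Bond=67.9772
V0=6.5022

Risk-neutral probability p* = (R−d)/(u−d) = (1.04−0.75)/(1.15−0.75) = 0.7250.
Terminal payoffs: V(1,0)=24.5900, V(1,1)=0.0000
  t=0,j=0: stock 174.0000 → up 200.1000 (V=0.0000), down 130.5000 (V=24.5900). Price 6.5022; hedge Δ=-0.3533, bond B=67.9772.
The time-0 hedge costs 6.5022, which is the no-arbitrage price.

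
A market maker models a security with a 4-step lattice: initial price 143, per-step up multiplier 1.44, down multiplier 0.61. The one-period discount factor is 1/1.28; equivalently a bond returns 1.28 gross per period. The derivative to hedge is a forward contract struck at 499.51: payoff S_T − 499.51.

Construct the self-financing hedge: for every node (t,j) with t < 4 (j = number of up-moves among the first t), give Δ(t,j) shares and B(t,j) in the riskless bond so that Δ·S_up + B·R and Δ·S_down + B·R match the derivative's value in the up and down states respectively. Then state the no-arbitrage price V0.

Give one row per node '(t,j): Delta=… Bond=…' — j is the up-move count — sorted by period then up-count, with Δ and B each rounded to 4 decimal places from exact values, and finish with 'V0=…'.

Since d<R<u, set p* = (R−d)/(u−d) = 0.8072; price each node as the discounted p*-expectation of its children.
Payoff layer (t=4): V(4,0)=-479.7104, V(4,1)=-452.7701, V(4,2)=-389.1731, V(4,3)=-239.0426, V(4,4)=115.3638
(3,0): S=32.4583. Δ = (V_up−V_dn)/(S_up−S_dn) = (-452.7701−-479.7104)/(46.7399−19.7996) = 1.0000. V = [p*·-452.7701 + (1−p*)·-479.7104]/1.28 = -357.7839. B = V − Δ·S = -390.2422.
(3,1): S=76.6228. Δ = (V_up−V_dn)/(S_up−S_dn) = (-389.1731−-452.7701)/(110.3369−46.7399) = 1.0000. V = [p*·-389.1731 + (1−p*)·-452.7701]/1.28 = -313.6194. B = V − Δ·S = -390.2422.
(3,2): S=180.8801. Δ = (V_up−V_dn)/(S_up−S_dn) = (-239.0426−-389.1731)/(260.4674−110.3369) = 1.0000. V = [p*·-239.0426 + (1−p*)·-389.1731]/1.28 = -209.3621. B = V − Δ·S = -390.2422.
(3,3): S=426.9957. Δ = (V_up−V_dn)/(S_up−S_dn) = (115.3638−-239.0426)/(614.8738−260.4674) = 1.0000. V = [p*·115.3638 + (1−p*)·-239.0426]/1.28 = 36.7535. B = V − Δ·S = -390.2422.
(2,0): S=53.2103. Δ = (V_up−V_dn)/(S_up−S_dn) = (-313.6194−-357.7839)/(76.6228−32.4583) = 1.0000. V = [p*·-313.6194 + (1−p*)·-357.7839]/1.28 = -251.6664. B = V − Δ·S = -304.8767.
(2,1): S=125.6112. Δ = (V_up−V_dn)/(S_up−S_dn) = (-209.3621−-313.6194)/(180.8801−76.6228) = 1.0000. V = [p*·-209.3621 + (1−p*)·-313.6194]/1.28 = -179.2655. B = V − Δ·S = -304.8767.
(2,2): S=296.5248. Δ = (V_up−V_dn)/(S_up−S_dn) = (36.7535−-209.3621)/(426.9957−180.8801) = 1.0000. V = [p*·36.7535 + (1−p*)·-209.3621]/1.28 = -8.3519. B = V − Δ·S = -304.8767.
(1,0): S=87.2300. Δ = (V_up−V_dn)/(S_up−S_dn) = (-179.2655−-251.6664)/(125.6112−53.2103) = 1.0000. V = [p*·-179.2655 + (1−p*)·-251.6664]/1.28 = -150.9549. B = V − Δ·S = -238.1849.
(1,1): S=205.9200. Δ = (V_up−V_dn)/(S_up−S_dn) = (-8.3519−-179.2655)/(296.5248−125.6112) = 1.0000. V = [p*·-8.3519 + (1−p*)·-179.2655]/1.28 = -32.2649. B = V − Δ·S = -238.1849.
(0,0): S=143.0000. Δ = (V_up−V_dn)/(S_up−S_dn) = (-32.2649−-150.9549)/(205.9200−87.2300) = 1.0000. V = [p*·-32.2649 + (1−p*)·-150.9549]/1.28 = -43.0820. B = V − Δ·S = -186.0820.
Root portfolio cost Δ·143+B reproduces V0=-43.0820.

(0,0): Delta=1.0000 Bond=-186.0820
(1,0): Delta=1.0000 Bond=-238.1849
(1,1): Delta=1.0000 Bond=-238.1849
(2,0): Delta=1.0000 Bond=-304.8767
(2,1): Delta=1.0000 Bond=-304.8767
(2,2): Delta=1.0000 Bond=-304.8767
(3,0): Delta=1.0000 Bond=-390.2422
(3,1): Delta=1.0000 Bond=-390.2422
(3,2): Delta=1.0000 Bond=-390.2422
(3,3): Delta=1.0000 Bond=-390.2422
V0=-43.0820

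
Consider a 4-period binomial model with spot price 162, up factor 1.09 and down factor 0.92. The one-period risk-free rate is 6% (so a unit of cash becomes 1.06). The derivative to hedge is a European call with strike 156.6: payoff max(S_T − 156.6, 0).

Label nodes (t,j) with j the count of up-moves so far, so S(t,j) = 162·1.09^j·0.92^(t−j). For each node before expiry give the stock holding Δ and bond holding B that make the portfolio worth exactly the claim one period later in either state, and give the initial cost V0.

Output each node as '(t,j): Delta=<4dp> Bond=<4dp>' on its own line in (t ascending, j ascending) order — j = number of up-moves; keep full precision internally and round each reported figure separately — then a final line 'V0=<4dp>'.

The replicating-portfolio and risk-neutral prices coincide; use p* = (1.06−0.92)/(1.09−0.92) = 0.8235 for the latter.
Terminal values V(4,·): V(4,0)=0.0000, V(4,1)=0.0000, V(4,2)=6.3085, V(4,3)=36.4111, V(4,4)=72.0762
Node (3,0) S=126.1475: V=(p*·0.0000+(1−p*)·0.0000)/1.06=0.0000; Δ=(0.0000−0.0000)/(137.5007−116.0557)=0.0000; B=V−Δ·S=0.0000
Node (3,1) S=149.4573: V=(p*·6.3085+(1−p*)·0.0000)/1.06=4.9011; Δ=(6.3085−0.0000)/(162.9085−137.5007)=0.2483; B=V−Δ·S=-32.2075
Node (3,2) S=177.0744: V=(p*·36.4111+(1−p*)·6.3085)/1.06=29.3386; Δ=(36.4111−6.3085)/(193.0111−162.9085)=1.0000; B=V−Δ·S=-147.7358
Node (3,3) S=209.7947: V=(p*·72.0762+(1−p*)·36.4111)/1.06=62.0588; Δ=(72.0762−36.4111)/(228.6762−193.0111)=1.0000; B=V−Δ·S=-147.7358
Node (2,0) S=137.1168: V=(p*·4.9011+(1−p*)·0.0000)/1.06=3.8078; Δ=(4.9011−0.0000)/(149.4573−126.1475)=0.2103; B=V−Δ·S=-25.0225
Node (2,1) S=162.4536: V=(p*·29.3386+(1−p*)·4.9011)/1.06=23.6095; Δ=(29.3386−4.9011)/(177.0744−149.4573)=0.8849; B=V−Δ·S=-120.1401
Node (2,2) S=192.4722: V=(p*·62.0588+(1−p*)·29.3386)/1.06=53.0988; Δ=(62.0588−29.3386)/(209.7947−177.0744)=1.0000; B=V−Δ·S=-139.3734
Node (1,0) S=149.0400: V=(p*·23.6095+(1−p*)·3.8078)/1.06=18.9765; Δ=(23.6095−3.8078)/(162.4536−137.1168)=0.7815; B=V−Δ·S=-97.5044
Node (1,1) S=176.5800: V=(p*·53.0988+(1−p*)·23.6095)/1.06=45.1837; Δ=(53.0988−23.6095)/(192.4722−162.4536)=0.9824; B=V−Δ·S=-128.2824
Node (0,0) S=162.0000: V=(p*·45.1837+(1−p*)·18.9765)/1.06=38.2632; Δ=(45.1837−18.9765)/(176.5800−149.0400)=0.9516; B=V−Δ·S=-115.8971
Each (Δ,B) replicates both successor values, so the strategy is self-financing and V0 is arbitrage-free.

(0,0): Delta=0.9516 Bond=-115.8971
(1,0): Delta=0.7815 Bond=-97.5044
(1,1): Delta=0.9824 Bond=-128.2824
(2,0): Delta=0.2103 Bond=-25.0225
(2,1): Delta=0.8849 Bond=-120.1401
(2,2): Delta=1.0000 Bond=-139.3734
(3,0): Delta=0.0000 Bond=0.0000
(3,1): Delta=0.2483 Bond=-32.2075
(3,2): Delta=1.0000 Bond=-147.7358
(3,3): Delta=1.0000 Bond=-147.7358
V0=38.2632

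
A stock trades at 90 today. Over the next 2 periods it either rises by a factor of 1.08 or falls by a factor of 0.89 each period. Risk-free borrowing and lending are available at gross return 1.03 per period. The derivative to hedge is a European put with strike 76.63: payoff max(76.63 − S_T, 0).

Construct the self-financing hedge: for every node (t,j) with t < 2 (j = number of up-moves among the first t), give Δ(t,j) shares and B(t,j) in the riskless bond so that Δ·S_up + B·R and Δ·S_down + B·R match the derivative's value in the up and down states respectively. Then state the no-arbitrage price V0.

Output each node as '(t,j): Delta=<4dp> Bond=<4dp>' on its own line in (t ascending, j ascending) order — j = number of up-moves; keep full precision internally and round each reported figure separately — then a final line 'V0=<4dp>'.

Since d<R<u, set p* = (R−d)/(u−d) = 0.7368; price each node as the discounted p*-expectation of its children.
Terminal payoffs: V(2,0)=5.3410, V(2,1)=0.0000, V(2,2)=0.0000
(1,0): S=80.1000. Δ = (V_up−V_dn)/(S_up−S_dn) = (0.0000−5.3410)/(86.5080−71.2890) = -0.3509. V = [p*·0.0000 + (1−p*)·5.3410]/1.03 = 1.3646. B = V − Δ·S = 29.4751.
(1,1): S=97.2000. Δ = (V_up−V_dn)/(S_up−S_dn) = (0.0000−0.0000)/(104.9760−86.5080) = 0.0000. V = [p*·0.0000 + (1−p*)·0.0000]/1.03 = 0.0000. B = V − Δ·S = 0.0000.
(0,0): S=90.0000. Δ = (V_up−V_dn)/(S_up−S_dn) = (0.0000−1.3646)/(97.2000−80.1000) = -0.0798. V = [p*·0.0000 + (1−p*)·1.3646]/1.03 = 0.3486. B = V − Δ·S = 7.5307.
The time-0 hedge costs 0.3486, which is the no-arbitrage price.

(0,0): Delta=-0.0798 Bond=7.5307
(1,0): Delta=-0.3509 Bond=29.4751
(1,1): Delta=0.0000 Bond=0.0000
V0=0.3486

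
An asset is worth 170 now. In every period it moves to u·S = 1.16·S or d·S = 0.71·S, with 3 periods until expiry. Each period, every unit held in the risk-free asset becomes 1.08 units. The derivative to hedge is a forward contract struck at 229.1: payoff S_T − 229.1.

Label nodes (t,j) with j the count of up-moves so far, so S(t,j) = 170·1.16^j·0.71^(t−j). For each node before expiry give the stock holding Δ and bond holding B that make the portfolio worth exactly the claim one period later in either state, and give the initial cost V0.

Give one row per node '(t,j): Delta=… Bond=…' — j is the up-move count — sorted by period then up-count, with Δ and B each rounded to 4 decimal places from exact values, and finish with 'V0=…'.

Risk-neutral probability p* = (R−d)/(u−d) = (1.08−0.71)/(1.16−0.71) = 0.8222.
Terminal payoffs: V(3,0)=-168.2551, V(3,1)=-129.6915, V(3,2)=-66.6861, V(3,3)=36.2523
(2,0): S=85.6970. Δ = (V_up−V_dn)/(S_up−S_dn) = (-129.6915−-168.2551)/(99.4085−60.8449) = 1.0000. V = [p*·-129.6915 + (1−p*)·-168.2551]/1.08 = -126.4326. B = V − Δ·S = -212.1296.
(2,1): S=140.0120. Δ = (V_up−V_dn)/(S_up−S_dn) = (-66.6861−-129.6915)/(162.4139−99.4085) = 1.0000. V = [p*·-66.6861 + (1−p*)·-129.6915]/1.08 = -72.1176. B = V − Δ·S = -212.1296.
(2,2): S=228.7520. Δ = (V_up−V_dn)/(S_up−S_dn) = (36.2523−-66.6861)/(265.3523−162.4139) = 1.0000. V = [p*·36.2523 + (1−p*)·-66.6861]/1.08 = 16.6224. B = V − Δ·S = -212.1296.
(1,0): S=120.7000. Δ = (V_up−V_dn)/(S_up−S_dn) = (-72.1176−-126.4326)/(140.0120−85.6970) = 1.0000. V = [p*·-72.1176 + (1−p*)·-126.4326]/1.08 = -75.7163. B = V − Δ·S = -196.4163.
(1,1): S=197.2000. Δ = (V_up−V_dn)/(S_up−S_dn) = (16.6224−-72.1176)/(228.7520−140.0120) = 1.0000. V = [p*·16.6224 + (1−p*)·-72.1176]/1.08 = 0.7837. B = V − Δ·S = -196.4163.
(0,0): S=170.0000. Δ = (V_up−V_dn)/(S_up−S_dn) = (0.7837−-75.7163)/(197.2000−120.7000) = 1.0000. V = [p*·0.7837 + (1−p*)·-75.7163]/1.08 = -11.8670. B = V − Δ·S = -181.8670.
Check: Δ(0,0)·S0 + B(0,0) = -11.8670 = V0.

(0,0): Delta=1.0000 Bond=-181.8670
(1,0): Delta=1.0000 Bond=-196.4163
(1,1): Delta=1.0000 Bond=-196.4163
(2,0): Delta=1.0000 Bond=-212.1296
(2,1): Delta=1.0000 Bond=-212.1296
(2,2): Delta=1.0000 Bond=-212.1296
V0=-11.8670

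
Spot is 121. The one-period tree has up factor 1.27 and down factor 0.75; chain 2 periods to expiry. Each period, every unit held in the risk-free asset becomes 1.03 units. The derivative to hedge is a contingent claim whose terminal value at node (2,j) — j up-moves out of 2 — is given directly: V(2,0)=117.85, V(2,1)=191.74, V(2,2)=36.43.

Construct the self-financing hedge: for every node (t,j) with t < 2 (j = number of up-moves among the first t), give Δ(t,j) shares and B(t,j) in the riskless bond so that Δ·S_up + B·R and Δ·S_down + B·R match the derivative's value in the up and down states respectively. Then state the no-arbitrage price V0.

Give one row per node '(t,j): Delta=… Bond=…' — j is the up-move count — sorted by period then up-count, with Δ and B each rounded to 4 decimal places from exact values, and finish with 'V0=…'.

Since d<R<u, set p* = (R−d)/(u−d) = 0.5385; price each node as the discounted p*-expectation of its children.
Payoff layer (t=2): V(2,0)=117.8500, V(2,1)=191.7400, V(2,2)=36.4300
  t=1,j=0: stock 90.7500 → up 115.2525 (V=191.7400), down 68.0625 (V=117.8500). Price 153.0456; hedge Δ=1.5658, bond B=10.9494.
  t=1,j=1: stock 153.6700 → up 195.1609 (V=36.4300), down 115.2525 (V=191.7400). Price 104.9627; hedge Δ=-1.9436, bond B=403.6357.
  t=0,j=0: stock 121.0000 → up 153.6700 (V=104.9627), down 90.7500 (V=153.0456). Price 123.4512; hedge Δ=-0.7642, bond B=215.9183.
Self-financing check: at every node Δ·S+B equals the discounted successor values.

(0,0): Delta=-0.7642 Bond=215.9183
(1,0): Delta=1.5658 Bond=10.9494
(1,1): Delta=-1.9436 Bond=403.6357
V0=123.4512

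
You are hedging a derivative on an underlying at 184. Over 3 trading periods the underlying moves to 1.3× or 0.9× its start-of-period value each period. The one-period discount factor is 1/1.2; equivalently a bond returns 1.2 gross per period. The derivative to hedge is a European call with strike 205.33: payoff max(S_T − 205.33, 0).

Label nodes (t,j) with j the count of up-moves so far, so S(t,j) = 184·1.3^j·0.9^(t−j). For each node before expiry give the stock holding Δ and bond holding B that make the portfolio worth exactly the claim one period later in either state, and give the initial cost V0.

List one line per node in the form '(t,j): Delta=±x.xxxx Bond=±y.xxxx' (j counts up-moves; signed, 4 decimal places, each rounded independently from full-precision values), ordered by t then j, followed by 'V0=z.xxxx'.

(0,0): Delta=0.9239 Bond=-103.2327
(1,0): Delta=0.7033 Bond=-87.3445
(1,1): Delta=0.9748 Bond=-136.0576
(2,0): Delta=0.0000 Bond=0.0000
(2,1): Delta=0.8655 Bond=-139.7513
(2,2): Delta=1.0000 Bond=-171.1083
V0=66.7607

The replicating-portfolio and risk-neutral prices coincide; use p* = (1.2−0.9)/(1.3−0.9) = 0.7500 for the latter.
Terminal values V(3,·): V(3,0)=0.0000, V(3,1)=0.0000, V(3,2)=74.5340, V(3,3)=198.9180
  t=2,j=0: stock 149.0400 → up 193.7520 (V=0.0000), down 134.1360 (V=0.0000). Price 0.0000; hedge Δ=0.0000, bond B=0.0000.
  t=2,j=1: stock 215.2800 → up 279.8640 (V=74.5340), down 193.7520 (V=0.0000). Price 46.5838; hedge Δ=0.8655, bond B=-139.7513.
  t=2,j=2: stock 310.9600 → up 404.2480 (V=198.9180), down 279.8640 (V=74.5340). Price 139.8517; hedge Δ=1.0000, bond B=-171.1083.
  t=1,j=0: stock 165.6000 → up 215.2800 (V=46.5838), down 149.0400 (V=0.0000). Price 29.1148; hedge Δ=0.7033, bond B=-87.3445.
  t=1,j=1: stock 239.2000 → up 310.9600 (V=139.8517), down 215.2800 (V=46.5838). Price 97.1122; hedge Δ=0.9748, bond B=-136.0576.
  t=0,j=0: stock 184.0000 → up 239.2000 (V=97.1122), down 165.6000 (V=29.1148). Price 66.7607; hedge Δ=0.9239, bond B=-103.2327.
Check: Δ(0,0)·S0 + B(0,0) = 66.7607 = V0.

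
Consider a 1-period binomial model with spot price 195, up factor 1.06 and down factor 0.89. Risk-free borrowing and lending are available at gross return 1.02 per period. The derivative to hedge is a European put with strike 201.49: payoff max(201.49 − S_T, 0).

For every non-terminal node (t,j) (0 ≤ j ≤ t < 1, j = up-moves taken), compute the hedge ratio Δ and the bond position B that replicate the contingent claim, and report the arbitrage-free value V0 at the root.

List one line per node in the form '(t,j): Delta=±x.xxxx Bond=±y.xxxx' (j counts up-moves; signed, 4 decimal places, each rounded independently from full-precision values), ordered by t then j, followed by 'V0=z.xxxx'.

(0,0): Delta=-0.8428 Bond=170.7982
V0=6.4452

Since d<R<u, set p* = (R−d)/(u−d) = 0.7647; price each node as the discounted p*-expectation of its children.
Terminal payoffs: V(1,0)=27.9400, V(1,1)=0.0000
Node (0,0) S=195.0000: V=(p*·0.0000+(1−p*)·27.9400)/1.02=6.4452; Δ=(0.0000−27.9400)/(206.7000−173.5500)=-0.8428; B=V−Δ·S=170.7982
Self-financing check: at every node Δ·S+B equals the discounted successor values.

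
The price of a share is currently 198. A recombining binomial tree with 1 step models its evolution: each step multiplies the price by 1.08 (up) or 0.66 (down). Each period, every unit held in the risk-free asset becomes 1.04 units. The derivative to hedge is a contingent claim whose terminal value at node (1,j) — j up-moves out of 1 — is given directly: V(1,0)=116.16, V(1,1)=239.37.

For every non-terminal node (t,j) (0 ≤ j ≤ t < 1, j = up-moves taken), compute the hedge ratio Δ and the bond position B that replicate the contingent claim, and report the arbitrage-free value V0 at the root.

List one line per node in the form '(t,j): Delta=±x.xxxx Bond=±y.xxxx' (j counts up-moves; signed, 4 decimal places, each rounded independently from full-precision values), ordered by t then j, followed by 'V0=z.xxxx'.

(0,0): Delta=1.4816 Bond=-74.4766
V0=218.8805

No-arbitrage ⇒ martingale measure with p* = (R−d)/(u−d) = 0.9048.
Terminal payoffs: V(1,0)=116.1600, V(1,1)=239.3700
  t=0,j=0: stock 198.0000 → up 213.8400 (V=239.3700), down 130.6800 (V=116.1600). Price 218.8805; hedge Δ=1.4816, bond B=-74.4766.
Each (Δ,B) replicates both successor values, so the strategy is self-financing and V0 is arbitrage-free.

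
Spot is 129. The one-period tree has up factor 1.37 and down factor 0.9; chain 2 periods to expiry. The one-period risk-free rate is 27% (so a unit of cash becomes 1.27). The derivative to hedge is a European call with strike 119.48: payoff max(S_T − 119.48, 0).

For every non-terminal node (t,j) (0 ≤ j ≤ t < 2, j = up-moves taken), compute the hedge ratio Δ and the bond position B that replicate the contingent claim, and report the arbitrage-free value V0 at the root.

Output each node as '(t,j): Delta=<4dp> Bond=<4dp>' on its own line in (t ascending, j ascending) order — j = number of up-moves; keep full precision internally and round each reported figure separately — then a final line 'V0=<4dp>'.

(0,0): Delta=0.9586 Bond=-68.3138
(1,0): Delta=0.7253 Bond=-59.6738
(1,1): Delta=1.0000 Bond=-94.0787
V0=55.3430

Risk-neutral probability p* = (R−d)/(u−d) = (1.27−0.9)/(1.37−0.9) = 0.7872.
At expiry t=2: V(2,0)=0.0000, V(2,1)=39.5770, V(2,2)=122.6401
(1,0): S=116.1000. Δ = (V_up−V_dn)/(S_up−S_dn) = (39.5770−0.0000)/(159.0570−104.4900) = 0.7253. V = [p*·39.5770 + (1−p*)·0.0000]/1.27 = 24.5326. B = V − Δ·S = -59.6738.
(1,1): S=176.7300. Δ = (V_up−V_dn)/(S_up−S_dn) = (122.6401−39.5770)/(242.1201−159.0570) = 1.0000. V = [p*·122.6401 + (1−p*)·39.5770]/1.27 = 82.6513. B = V − Δ·S = -94.0787.
(0,0): S=129.0000. Δ = (V_up−V_dn)/(S_up−S_dn) = (82.6513−24.5326)/(176.7300−116.1000) = 0.9586. V = [p*·82.6513 + (1−p*)·24.5326]/1.27 = 55.3430. B = V − Δ·S = -68.3138.
Root portfolio cost Δ·129+B reproduces V0=55.3430.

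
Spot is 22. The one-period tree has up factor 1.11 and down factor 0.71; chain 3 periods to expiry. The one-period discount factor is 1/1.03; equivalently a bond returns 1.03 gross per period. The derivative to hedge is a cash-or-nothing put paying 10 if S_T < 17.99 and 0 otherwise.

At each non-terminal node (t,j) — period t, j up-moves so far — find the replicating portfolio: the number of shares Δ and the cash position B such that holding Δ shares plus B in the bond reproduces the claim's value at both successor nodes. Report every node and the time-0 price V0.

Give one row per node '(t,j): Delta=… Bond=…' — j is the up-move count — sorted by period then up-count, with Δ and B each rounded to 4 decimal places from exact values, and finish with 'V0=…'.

No-arbitrage ⇒ martingale measure with p* = (R−d)/(u−d) = 0.8000.
Payoff layer (t=3): V(3,0)=10.0000, V(3,1)=10.0000, V(3,2)=0.0000, V(3,3)=0.0000
(2,0): S=11.0902. Δ = (V_up−V_dn)/(S_up−S_dn) = (10.0000−10.0000)/(12.3101−7.8740) = 0.0000. V = [p*·10.0000 + (1−p*)·10.0000]/1.03 = 9.7087. B = V − Δ·S = 9.7087.
(2,1): S=17.3382. Δ = (V_up−V_dn)/(S_up−S_dn) = (0.0000−10.0000)/(19.2454−12.3101) = -1.4419. V = [p*·0.0000 + (1−p*)·10.0000]/1.03 = 1.9417. B = V − Δ·S = 26.9417.
(2,2): S=27.1062. Δ = (V_up−V_dn)/(S_up−S_dn) = (0.0000−0.0000)/(30.0879−19.2454) = 0.0000. V = [p*·0.0000 + (1−p*)·0.0000]/1.03 = 0.0000. B = V − Δ·S = 0.0000.
(1,0): S=15.6200. Δ = (V_up−V_dn)/(S_up−S_dn) = (1.9417−9.7087)/(17.3382−11.0902) = -1.2431. V = [p*·1.9417 + (1−p*)·9.7087]/1.03 = 3.3933. B = V − Δ·S = 22.8108.
(1,1): S=24.4200. Δ = (V_up−V_dn)/(S_up−S_dn) = (0.0000−1.9417)/(27.1062−17.3382) = -0.1988. V = [p*·0.0000 + (1−p*)·1.9417]/1.03 = 0.3770. B = V − Δ·S = 5.2314.
(0,0): S=22.0000. Δ = (V_up−V_dn)/(S_up−S_dn) = (0.3770−3.3933)/(24.4200−15.6200) = -0.3428. V = [p*·0.3770 + (1−p*)·3.3933]/1.03 = 0.9517. B = V − Δ·S = 8.4925.
The time-0 hedge costs 0.9517, which is the no-arbitrage price.

(0,0): Delta=-0.3428 Bond=8.4925
(1,0): Delta=-1.2431 Bond=22.8108
(1,1): Delta=-0.1988 Bond=5.2314
(2,0): Delta=0.0000 Bond=9.7087
(2,1): Delta=-1.4419 Bond=26.9417
(2,2): Delta=0.0000 Bond=0.0000
V0=0.9517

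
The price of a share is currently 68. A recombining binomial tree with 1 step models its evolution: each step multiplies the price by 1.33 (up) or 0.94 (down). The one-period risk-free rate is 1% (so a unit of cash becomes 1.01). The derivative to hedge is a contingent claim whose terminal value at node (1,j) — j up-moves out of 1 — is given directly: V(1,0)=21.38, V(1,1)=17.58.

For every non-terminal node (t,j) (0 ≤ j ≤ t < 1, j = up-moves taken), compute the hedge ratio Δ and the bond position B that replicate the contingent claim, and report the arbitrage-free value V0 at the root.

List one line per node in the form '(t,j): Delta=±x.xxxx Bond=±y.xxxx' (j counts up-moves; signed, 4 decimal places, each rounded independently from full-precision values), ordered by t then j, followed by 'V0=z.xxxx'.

The replicating-portfolio and risk-neutral prices coincide; use p* = (1.01−0.94)/(1.33−0.94) = 0.1795 for the latter.
Payoff layer (t=1): V(1,0)=21.3800, V(1,1)=17.5800
Node (0,0) S=68.0000: V=(p*·17.5800+(1−p*)·21.3800)/1.01=20.4930; Δ=(17.5800−21.3800)/(90.4400−63.9200)=-0.1433; B=V−Δ·S=30.2366
Check: Δ(0,0)·S0 + B(0,0) = 20.4930 = V0.

(0,0): Delta=-0.1433 Bond=30.2366
V0=20.4930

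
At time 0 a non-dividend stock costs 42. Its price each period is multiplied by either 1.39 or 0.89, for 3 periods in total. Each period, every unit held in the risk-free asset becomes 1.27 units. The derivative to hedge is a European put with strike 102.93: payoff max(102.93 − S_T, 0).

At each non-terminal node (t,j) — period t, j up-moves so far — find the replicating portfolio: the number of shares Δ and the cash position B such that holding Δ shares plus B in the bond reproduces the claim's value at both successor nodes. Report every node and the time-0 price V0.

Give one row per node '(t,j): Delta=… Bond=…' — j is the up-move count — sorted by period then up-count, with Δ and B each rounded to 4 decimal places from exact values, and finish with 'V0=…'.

(0,0): Delta=-0.8318 Bond=45.2974
(1,0): Delta=-1.0000 Bond=63.8167
(1,1): Delta=-0.7977 Bond=55.5417
(2,0): Delta=-1.0000 Bond=81.0472
(2,1): Delta=-1.0000 Bond=81.0472
(2,2): Delta=-0.7568 Bond=67.2193
V0=10.3637

Since d<R<u, set p* = (R−d)/(u−d) = 0.7600; price each node as the discounted p*-expectation of its children.
Payoff layer (t=3): V(3,0)=73.3213, V(3,1)=56.6872, V(3,2)=30.7081, V(3,3)=0.0000
Node (2,0) S=33.2682: V=(p*·56.6872+(1−p*)·73.3213)/1.27=47.7790; Δ=(56.6872−73.3213)/(46.2428−29.6087)=-1.0000; B=V−Δ·S=81.0472
Node (2,1) S=51.9582: V=(p*·30.7081+(1−p*)·56.6872)/1.27=29.0890; Δ=(30.7081−56.6872)/(72.2219−46.2428)=-1.0000; B=V−Δ·S=81.0472
Node (2,2) S=81.1482: V=(p*·0.0000+(1−p*)·30.7081)/1.27=5.8031; Δ=(0.0000−30.7081)/(112.7960−72.2219)=-0.7568; B=V−Δ·S=67.2193
Node (1,0) S=37.3800: V=(p*·29.0890+(1−p*)·47.7790)/1.27=26.4367; Δ=(29.0890−47.7790)/(51.9582−33.2682)=-1.0000; B=V−Δ·S=63.8167
Node (1,1) S=58.3800: V=(p*·5.8031+(1−p*)·29.0890)/1.27=8.9699; Δ=(5.8031−29.0890)/(81.1482−51.9582)=-0.7977; B=V−Δ·S=55.5417
Node (0,0) S=42.0000: V=(p*·8.9699+(1−p*)·26.4367)/1.27=10.3637; Δ=(8.9699−26.4367)/(58.3800−37.3800)=-0.8318; B=V−Δ·S=45.2974
The time-0 hedge costs 10.3637, which is the no-arbitrage price.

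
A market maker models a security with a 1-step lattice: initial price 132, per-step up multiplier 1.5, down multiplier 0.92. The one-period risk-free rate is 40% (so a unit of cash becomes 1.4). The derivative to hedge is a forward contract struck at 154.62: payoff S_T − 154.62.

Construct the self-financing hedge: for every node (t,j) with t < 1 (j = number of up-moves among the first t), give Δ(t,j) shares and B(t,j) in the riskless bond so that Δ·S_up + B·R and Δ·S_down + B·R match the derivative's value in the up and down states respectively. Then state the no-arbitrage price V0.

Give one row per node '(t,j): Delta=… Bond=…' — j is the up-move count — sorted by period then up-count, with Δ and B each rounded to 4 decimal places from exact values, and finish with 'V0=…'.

The replicating-portfolio and risk-neutral prices coincide; use p* = (1.4−0.92)/(1.5−0.92) = 0.8276 for the latter.
At expiry t=1: V(1,0)=-33.1800, V(1,1)=43.3800
  t=0,j=0: stock 132.0000 → up 198.0000 (V=43.3800), down 121.4400 (V=-33.1800). Price 21.5571; hedge Δ=1.0000, bond B=-110.4429.
Root portfolio cost Δ·132+B reproduces V0=21.5571.

(0,0): Delta=1.0000 Bond=-110.4429
V0=21.5571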